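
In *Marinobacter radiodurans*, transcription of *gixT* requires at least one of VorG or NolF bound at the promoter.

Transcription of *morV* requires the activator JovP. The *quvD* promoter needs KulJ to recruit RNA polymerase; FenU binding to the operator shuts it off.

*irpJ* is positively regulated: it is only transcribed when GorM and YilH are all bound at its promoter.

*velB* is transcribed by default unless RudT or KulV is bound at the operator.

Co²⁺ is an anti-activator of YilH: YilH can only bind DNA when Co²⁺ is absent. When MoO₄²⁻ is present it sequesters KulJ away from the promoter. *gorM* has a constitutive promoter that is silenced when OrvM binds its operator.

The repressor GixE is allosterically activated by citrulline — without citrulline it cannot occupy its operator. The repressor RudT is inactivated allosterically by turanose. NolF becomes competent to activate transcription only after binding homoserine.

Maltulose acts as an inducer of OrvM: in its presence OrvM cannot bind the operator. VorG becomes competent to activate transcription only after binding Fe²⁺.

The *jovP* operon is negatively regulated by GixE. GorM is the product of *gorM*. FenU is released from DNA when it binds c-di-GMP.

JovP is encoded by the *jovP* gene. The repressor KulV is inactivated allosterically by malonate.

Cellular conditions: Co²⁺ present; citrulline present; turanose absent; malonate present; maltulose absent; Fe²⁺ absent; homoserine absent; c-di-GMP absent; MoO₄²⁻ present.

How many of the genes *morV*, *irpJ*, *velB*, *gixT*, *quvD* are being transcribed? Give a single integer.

0

Citrulline is present, so GixE is active.
With repressor GixE bound, *jovP* is not transcribed.
So JovP is not produced.
Required activator JovP is absent, so *morV* is not transcribed.
→ *morV* is OFF.
Maltulose is absent, so OrvM is active.
With repressor OrvM bound, *gorM* is not transcribed.
So GorM is not produced.
Co²⁺ is present, so YilH is inactive.
Required activator GorM is absent, so *irpJ* is not transcribed.
→ *irpJ* is OFF.
Turanose is absent, so RudT is active.
Malonate is present, so KulV is inactive.
With repressor RudT bound, *velB* is not transcribed.
→ *velB* is OFF.
Fe²⁺ is absent, so VorG is inactive.
Homoserine is absent, so NolF is inactive.
No activator is available at the *gixT* promoter, so *gixT* is not transcribed.
→ *gixT* is OFF.
c-di-GMP is absent, so FenU is active.
MoO₄²⁻ is present, so KulJ is inactive.
With repressor FenU bound, *quvD* is not transcribed.
→ *quvD* is OFF.
0 of the 5 genes are transcribed.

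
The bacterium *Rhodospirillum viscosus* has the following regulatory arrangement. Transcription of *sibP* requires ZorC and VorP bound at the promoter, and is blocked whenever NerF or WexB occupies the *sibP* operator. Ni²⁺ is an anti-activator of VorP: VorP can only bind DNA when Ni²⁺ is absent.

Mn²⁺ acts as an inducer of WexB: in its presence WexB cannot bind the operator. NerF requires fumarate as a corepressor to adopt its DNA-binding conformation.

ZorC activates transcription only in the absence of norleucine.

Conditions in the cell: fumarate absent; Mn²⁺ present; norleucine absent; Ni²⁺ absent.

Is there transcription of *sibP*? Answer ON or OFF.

Norleucine is absent, so ZorC is active.
Fumarate is absent, so NerF is inactive.
Ni²⁺ is absent, so VorP is active.
Mn²⁺ is present, so WexB is inactive.
No repressor is bound and ZorC and VorP are active, so *sibP* is transcribed.

ON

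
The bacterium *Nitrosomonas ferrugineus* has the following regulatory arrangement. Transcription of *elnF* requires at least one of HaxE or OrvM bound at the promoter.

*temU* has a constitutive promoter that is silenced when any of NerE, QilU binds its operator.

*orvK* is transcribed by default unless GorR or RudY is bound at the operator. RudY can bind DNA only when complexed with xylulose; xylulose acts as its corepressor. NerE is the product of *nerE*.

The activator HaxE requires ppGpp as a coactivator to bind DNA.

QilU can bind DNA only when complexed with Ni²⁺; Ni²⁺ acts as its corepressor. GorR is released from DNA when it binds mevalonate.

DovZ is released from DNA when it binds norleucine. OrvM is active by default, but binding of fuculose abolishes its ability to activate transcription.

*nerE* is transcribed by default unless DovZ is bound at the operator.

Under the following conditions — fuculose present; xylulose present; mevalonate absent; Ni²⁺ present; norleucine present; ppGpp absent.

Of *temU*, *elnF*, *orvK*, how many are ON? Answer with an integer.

Norleucine is present, so DovZ is inactive.
With no repressor bound, *nerE* is transcribed.
So NerE is produced and active.
Ni²⁺ is present, so QilU is active.
With repressor NerE bound, *temU* is not transcribed.
→ *temU* is OFF.
ppGpp is absent, so HaxE is inactive.
Fuculose is present, so OrvM is inactive.
No activator is available at the *elnF* promoter, so *elnF* is not transcribed.
→ *elnF* is OFF.
Mevalonate is absent, so GorR is active.
Xylulose is present, so RudY is active.
With repressor GorR bound, *orvK* is not transcribed.
→ *orvK* is OFF.
0 of the 3 genes are transcribed.

0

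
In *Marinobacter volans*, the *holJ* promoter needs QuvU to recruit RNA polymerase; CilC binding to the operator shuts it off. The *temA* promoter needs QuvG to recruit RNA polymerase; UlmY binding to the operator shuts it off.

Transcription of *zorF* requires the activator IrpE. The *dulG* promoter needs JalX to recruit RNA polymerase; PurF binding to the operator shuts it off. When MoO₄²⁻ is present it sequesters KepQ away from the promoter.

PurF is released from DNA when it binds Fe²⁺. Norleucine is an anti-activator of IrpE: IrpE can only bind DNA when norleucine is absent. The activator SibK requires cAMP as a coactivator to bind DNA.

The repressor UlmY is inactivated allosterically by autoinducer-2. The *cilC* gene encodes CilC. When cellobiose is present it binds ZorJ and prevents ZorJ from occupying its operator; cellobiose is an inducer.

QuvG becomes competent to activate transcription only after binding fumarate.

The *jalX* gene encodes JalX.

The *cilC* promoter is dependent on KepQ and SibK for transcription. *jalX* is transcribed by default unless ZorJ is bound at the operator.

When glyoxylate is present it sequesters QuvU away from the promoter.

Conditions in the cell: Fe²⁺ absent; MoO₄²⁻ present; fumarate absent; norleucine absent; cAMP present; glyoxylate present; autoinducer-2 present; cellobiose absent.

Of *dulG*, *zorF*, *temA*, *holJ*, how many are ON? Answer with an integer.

Fe²⁺ is absent, so PurF is active.
Cellobiose is absent, so ZorJ is active.
With repressor ZorJ bound, *jalX* is not transcribed.
So JalX is not produced.
With repressor PurF bound, *dulG* is not transcribed.
→ *dulG* is OFF.
Norleucine is absent, so IrpE is active.
No repressor is bound and IrpE is active, so *zorF* is transcribed.
→ *zorF* is ON.
Fumarate is absent, so QuvG is inactive.
Autoinducer-2 is present, so UlmY is inactive.
Required activator QuvG is absent, so *temA* is not transcribed.
→ *temA* is OFF.
MoO₄²⁻ is present, so KepQ is inactive.
cAMP is present, so SibK is active.
Required activator KepQ is absent, so *cilC* is not transcribed.
So CilC is not produced.
Glyoxylate is present, so QuvU is inactive.
Required activator QuvU is absent, so *holJ* is not transcribed.
→ *holJ* is OFF.
1 of the 4 genes is transcribed.

1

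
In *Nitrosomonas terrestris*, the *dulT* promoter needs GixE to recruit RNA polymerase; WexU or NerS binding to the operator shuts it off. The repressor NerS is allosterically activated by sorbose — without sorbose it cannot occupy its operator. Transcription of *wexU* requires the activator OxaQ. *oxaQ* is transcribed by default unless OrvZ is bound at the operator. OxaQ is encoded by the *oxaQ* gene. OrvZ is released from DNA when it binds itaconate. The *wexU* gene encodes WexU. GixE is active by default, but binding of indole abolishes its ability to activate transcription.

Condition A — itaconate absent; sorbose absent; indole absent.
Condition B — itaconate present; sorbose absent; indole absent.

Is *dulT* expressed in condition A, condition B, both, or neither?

Condition A:
Itaconate is absent, so OrvZ is active.
With repressor OrvZ bound, *oxaQ* is not transcribed.
So OxaQ is not produced.
Required activator OxaQ is absent, so *wexU* is not transcribed.
So WexU is not produced.
Sorbose is absent, so NerS is inactive.
Indole is absent, so GixE is active.
No repressor is bound and GixE is active, so *dulT* is transcribed.
→ *dulT* is ON in A.
Condition B:
Itaconate is present, so OrvZ is inactive.
With no repressor bound, *oxaQ* is transcribed.
So OxaQ is produced and active.
No repressor is bound and OxaQ is active, so *wexU* is transcribed.
So WexU is produced and active.
Sorbose is absent, so NerS is inactive.
Indole is absent, so GixE is active.
With repressor WexU bound, *dulT* is not transcribed.
→ *dulT* is OFF in B.

A only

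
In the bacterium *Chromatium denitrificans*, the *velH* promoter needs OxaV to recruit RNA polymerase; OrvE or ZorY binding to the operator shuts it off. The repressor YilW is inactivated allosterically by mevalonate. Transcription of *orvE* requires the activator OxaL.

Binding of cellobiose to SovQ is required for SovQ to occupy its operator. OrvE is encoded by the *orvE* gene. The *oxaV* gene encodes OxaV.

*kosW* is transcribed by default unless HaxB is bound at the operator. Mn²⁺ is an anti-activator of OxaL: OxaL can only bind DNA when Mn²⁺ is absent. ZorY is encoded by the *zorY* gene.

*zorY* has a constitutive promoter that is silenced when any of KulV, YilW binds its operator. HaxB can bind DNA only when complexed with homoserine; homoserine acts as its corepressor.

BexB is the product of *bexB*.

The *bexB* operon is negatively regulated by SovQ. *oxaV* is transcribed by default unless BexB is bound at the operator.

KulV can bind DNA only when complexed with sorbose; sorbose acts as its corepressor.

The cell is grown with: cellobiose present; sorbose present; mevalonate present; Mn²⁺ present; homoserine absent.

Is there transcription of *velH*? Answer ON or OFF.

ON

Mn²⁺ is present, so OxaL is inactive.
Required activator OxaL is absent, so *orvE* is not transcribed.
So OrvE is not produced.
Sorbose is present, so KulV is active.
Mevalonate is present, so YilW is inactive.
With repressor KulV bound, *zorY* is not transcribed.
So ZorY is not produced.
Cellobiose is present, so SovQ is active.
With repressor SovQ bound, *bexB* is not transcribed.
So BexB is not produced.
With no repressor bound, *oxaV* is transcribed.
So OxaV is produced and active.
No repressor is bound and OxaV is active, so *velH* is transcribed.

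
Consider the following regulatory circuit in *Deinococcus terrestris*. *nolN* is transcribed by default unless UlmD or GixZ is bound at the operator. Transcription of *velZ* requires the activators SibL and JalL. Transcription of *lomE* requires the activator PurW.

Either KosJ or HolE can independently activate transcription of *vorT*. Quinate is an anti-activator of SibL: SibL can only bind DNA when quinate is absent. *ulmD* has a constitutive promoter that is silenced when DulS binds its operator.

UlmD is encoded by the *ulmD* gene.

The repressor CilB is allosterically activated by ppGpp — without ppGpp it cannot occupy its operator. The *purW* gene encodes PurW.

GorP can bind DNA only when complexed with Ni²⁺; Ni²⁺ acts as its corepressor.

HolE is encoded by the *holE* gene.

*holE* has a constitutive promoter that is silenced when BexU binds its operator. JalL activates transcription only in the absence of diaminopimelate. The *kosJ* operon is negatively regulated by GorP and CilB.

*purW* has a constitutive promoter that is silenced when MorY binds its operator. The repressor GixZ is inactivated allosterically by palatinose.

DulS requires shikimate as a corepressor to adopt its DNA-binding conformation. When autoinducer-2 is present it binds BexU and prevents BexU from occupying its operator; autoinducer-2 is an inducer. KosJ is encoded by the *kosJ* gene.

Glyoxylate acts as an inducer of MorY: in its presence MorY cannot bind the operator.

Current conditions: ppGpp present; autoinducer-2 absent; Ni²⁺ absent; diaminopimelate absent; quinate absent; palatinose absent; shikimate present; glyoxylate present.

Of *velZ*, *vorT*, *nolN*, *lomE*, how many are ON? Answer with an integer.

2

Quinate is absent, so SibL is active.
Diaminopimelate is absent, so JalL is active.
No repressor is bound and SibL and JalL are active, so *velZ* is transcribed.
→ *velZ* is ON.
Ni²⁺ is absent, so GorP is inactive.
ppGpp is present, so CilB is active.
With repressor CilB bound, *kosJ* is not transcribed.
So KosJ is not produced.
Autoinducer-2 is absent, so BexU is active.
With repressor BexU bound, *holE* is not transcribed.
So HolE is not produced.
No activator is available at the *vorT* promoter, so *vorT* is not transcribed.
→ *vorT* is OFF.
Shikimate is present, so DulS is active.
With repressor DulS bound, *ulmD* is not transcribed.
So UlmD is not produced.
Palatinose is absent, so GixZ is active.
With repressor GixZ bound, *nolN* is not transcribed.
→ *nolN* is OFF.
Glyoxylate is present, so MorY is inactive.
With no repressor bound, *purW* is transcribed.
So PurW is produced and active.
No repressor is bound and PurW is active, so *lomE* is transcribed.
→ *lomE* is ON.
2 of the 4 genes are transcribed.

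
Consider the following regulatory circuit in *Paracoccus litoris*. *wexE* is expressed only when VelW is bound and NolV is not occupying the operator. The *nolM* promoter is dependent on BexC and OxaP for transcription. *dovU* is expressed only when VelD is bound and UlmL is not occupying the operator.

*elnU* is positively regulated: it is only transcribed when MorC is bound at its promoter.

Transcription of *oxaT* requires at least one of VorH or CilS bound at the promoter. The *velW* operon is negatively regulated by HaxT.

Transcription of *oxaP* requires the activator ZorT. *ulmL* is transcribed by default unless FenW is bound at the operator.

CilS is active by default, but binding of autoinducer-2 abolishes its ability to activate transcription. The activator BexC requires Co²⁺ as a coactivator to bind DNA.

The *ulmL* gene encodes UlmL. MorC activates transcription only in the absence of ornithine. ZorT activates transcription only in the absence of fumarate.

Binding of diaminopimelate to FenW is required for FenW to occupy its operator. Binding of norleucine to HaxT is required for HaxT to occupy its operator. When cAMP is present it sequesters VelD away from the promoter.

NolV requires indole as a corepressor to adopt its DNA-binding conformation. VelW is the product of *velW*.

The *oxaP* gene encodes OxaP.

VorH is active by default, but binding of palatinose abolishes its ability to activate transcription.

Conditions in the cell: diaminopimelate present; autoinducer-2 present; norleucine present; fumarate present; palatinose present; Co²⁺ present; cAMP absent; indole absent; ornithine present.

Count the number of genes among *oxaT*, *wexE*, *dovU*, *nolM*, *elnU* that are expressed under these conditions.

1

Palatinose is present, so VorH is inactive.
Autoinducer-2 is present, so CilS is inactive.
No activator is available at the *oxaT* promoter, so *oxaT* is not transcribed.
→ *oxaT* is OFF.
Indole is absent, so NolV is inactive.
Norleucine is present, so HaxT is active.
With repressor HaxT bound, *velW* is not transcribed.
So VelW is not produced.
Required activator VelW is absent, so *wexE* is not transcribed.
→ *wexE* is OFF.
Diaminopimelate is present, so FenW is active.
With repressor FenW bound, *ulmL* is not transcribed.
So UlmL is not produced.
cAMP is absent, so VelD is active.
No repressor is bound and VelD is active, so *dovU* is transcribed.
→ *dovU* is ON.
Co²⁺ is present, so BexC is active.
Fumarate is present, so ZorT is inactive.
Required activator ZorT is absent, so *oxaP* is not transcribed.
So OxaP is not produced.
Required activator OxaP is absent, so *nolM* is not transcribed.
→ *nolM* is OFF.
Ornithine is present, so MorC is inactive.
Required activator MorC is absent, so *elnU* is not transcribed.
→ *elnU* is OFF.
1 of the 5 genes is transcribed.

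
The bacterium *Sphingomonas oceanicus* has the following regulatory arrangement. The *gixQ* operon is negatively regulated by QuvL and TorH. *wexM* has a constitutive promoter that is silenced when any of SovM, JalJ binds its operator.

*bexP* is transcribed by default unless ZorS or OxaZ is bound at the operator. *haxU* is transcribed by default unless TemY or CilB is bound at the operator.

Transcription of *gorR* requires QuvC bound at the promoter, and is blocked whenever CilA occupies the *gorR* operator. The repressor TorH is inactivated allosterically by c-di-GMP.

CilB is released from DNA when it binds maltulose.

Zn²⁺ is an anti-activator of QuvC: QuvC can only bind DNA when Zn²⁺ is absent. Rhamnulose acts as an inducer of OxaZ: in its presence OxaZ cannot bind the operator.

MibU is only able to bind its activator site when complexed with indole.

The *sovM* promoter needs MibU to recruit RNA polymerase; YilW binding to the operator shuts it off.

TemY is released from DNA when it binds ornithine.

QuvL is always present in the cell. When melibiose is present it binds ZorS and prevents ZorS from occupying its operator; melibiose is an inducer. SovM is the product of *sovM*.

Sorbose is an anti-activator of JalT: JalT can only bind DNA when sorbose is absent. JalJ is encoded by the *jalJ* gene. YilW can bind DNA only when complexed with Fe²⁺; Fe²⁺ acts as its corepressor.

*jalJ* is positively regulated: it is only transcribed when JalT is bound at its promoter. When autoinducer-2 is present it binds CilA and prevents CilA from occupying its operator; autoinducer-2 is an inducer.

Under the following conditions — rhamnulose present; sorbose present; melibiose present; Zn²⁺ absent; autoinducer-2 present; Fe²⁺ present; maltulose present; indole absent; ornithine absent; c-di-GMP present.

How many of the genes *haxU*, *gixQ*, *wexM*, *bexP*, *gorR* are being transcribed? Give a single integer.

Ornithine is absent, so TemY is active.
Maltulose is present, so CilB is inactive.
With repressor TemY bound, *haxU* is not transcribed.
→ *haxU* is OFF.
QuvL is produced constitutively and is active.
c-di-GMP is present, so TorH is inactive.
With repressor QuvL bound, *gixQ* is not transcribed.
→ *gixQ* is OFF.
Indole is absent, so MibU is inactive.
Fe²⁺ is present, so YilW is active.
With repressor YilW bound, *sovM* is not transcribed.
So SovM is not produced.
Sorbose is present, so JalT is inactive.
Required activator JalT is absent, so *jalJ* is not transcribed.
So JalJ is not produced.
With no repressor bound, *wexM* is transcribed.
→ *wexM* is ON.
Melibiose is present, so ZorS is inactive.
Rhamnulose is present, so OxaZ is inactive.
With no repressor bound, *bexP* is transcribed.
→ *bexP* is ON.
Zn²⁺ is absent, so QuvC is active.
Autoinducer-2 is present, so CilA is inactive.
No repressor is bound and QuvC is active, so *gorR* is transcribed.
→ *gorR* is ON.
3 of the 5 genes are transcribed.

3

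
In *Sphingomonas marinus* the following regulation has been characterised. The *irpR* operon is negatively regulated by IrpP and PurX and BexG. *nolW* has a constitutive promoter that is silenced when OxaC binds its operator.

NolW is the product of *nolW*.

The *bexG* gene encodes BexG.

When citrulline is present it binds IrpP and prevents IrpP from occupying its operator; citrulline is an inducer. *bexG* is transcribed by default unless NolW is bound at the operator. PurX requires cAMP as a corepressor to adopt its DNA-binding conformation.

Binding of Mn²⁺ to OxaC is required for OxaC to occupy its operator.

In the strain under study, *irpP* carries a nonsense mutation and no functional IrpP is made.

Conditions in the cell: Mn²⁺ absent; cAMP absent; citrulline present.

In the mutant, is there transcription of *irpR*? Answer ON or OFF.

ON

IrpP is non-functional in this strain, so it has no effect.
cAMP is absent, so PurX is inactive.
Mn²⁺ is absent, so OxaC is inactive.
With no repressor bound, *nolW* is transcribed.
So NolW is produced and active.
With repressor NolW bound, *bexG* is not transcribed.
So BexG is not produced.
With no repressor bound, *irpR* is transcribed.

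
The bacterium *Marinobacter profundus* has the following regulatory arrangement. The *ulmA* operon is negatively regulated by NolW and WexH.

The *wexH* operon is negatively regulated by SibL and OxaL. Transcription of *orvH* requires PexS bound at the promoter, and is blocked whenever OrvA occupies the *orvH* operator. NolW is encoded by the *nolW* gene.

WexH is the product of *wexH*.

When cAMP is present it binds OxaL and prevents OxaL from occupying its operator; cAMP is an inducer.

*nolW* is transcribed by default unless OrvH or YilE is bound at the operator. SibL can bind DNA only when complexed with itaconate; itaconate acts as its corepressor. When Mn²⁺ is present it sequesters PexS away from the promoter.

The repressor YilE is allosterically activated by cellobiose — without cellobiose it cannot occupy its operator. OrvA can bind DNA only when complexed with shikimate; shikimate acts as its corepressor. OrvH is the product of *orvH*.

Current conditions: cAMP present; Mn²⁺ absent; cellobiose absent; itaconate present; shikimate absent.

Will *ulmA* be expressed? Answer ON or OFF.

ON

Shikimate is absent, so OrvA is inactive.
Mn²⁺ is absent, so PexS is active.
No repressor is bound and PexS is active, so *orvH* is transcribed.
So OrvH is produced and active.
Cellobiose is absent, so YilE is inactive.
With repressor OrvH bound, *nolW* is not transcribed.
So NolW is not produced.
Itaconate is present, so SibL is active.
cAMP is present, so OxaL is inactive.
With repressor SibL bound, *wexH* is not transcribed.
So WexH is not produced.
With no repressor bound, *ulmA* is transcribed.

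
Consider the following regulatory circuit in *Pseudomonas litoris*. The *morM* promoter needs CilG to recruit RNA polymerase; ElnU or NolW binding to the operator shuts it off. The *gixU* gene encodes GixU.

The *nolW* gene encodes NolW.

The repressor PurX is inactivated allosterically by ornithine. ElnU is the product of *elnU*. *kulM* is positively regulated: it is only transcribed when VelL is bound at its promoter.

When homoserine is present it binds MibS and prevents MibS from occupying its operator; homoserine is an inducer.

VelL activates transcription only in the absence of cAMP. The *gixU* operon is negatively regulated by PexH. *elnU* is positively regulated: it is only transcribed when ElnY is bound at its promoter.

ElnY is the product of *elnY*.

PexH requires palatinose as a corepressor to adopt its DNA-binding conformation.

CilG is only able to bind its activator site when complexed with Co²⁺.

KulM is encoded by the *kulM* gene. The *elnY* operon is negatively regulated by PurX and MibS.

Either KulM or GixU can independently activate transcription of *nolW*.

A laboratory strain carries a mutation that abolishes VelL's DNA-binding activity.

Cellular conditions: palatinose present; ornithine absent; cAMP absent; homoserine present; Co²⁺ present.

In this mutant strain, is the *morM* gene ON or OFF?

Ornithine is absent, so PurX is active.
Homoserine is present, so MibS is inactive.
With repressor PurX bound, *elnY* is not transcribed.
So ElnY is not produced.
Required activator ElnY is absent, so *elnU* is not transcribed.
So ElnU is not produced.
Co²⁺ is present, so CilG is active.
VelL is non-functional in this strain, so it has no effect.
Required activator VelL is absent, so *kulM* is not transcribed.
So KulM is not produced.
Palatinose is present, so PexH is active.
With repressor PexH bound, *gixU* is not transcribed.
So GixU is not produced.
No activator is available at the *nolW* promoter, so *nolW* is not transcribed.
So NolW is not produced.
No repressor is bound and CilG is active, so *morM* is transcribed.

ON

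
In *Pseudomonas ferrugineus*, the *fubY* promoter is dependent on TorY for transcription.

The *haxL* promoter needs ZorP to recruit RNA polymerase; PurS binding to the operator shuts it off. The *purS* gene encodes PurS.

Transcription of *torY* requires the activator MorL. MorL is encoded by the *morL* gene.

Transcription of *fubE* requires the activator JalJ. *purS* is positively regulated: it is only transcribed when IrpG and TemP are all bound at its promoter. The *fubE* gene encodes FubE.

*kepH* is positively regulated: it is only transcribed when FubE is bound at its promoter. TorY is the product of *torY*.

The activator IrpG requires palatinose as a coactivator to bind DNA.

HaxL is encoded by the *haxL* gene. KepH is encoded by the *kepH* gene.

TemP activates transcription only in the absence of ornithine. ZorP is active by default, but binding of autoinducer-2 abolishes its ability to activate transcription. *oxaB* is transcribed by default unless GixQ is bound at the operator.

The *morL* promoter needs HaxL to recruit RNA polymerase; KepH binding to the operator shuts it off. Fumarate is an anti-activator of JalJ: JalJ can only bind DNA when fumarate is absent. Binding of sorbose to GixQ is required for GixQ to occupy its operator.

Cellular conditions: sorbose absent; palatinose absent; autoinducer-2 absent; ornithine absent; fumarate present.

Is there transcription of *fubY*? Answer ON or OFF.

ON

Fumarate is present, so JalJ is inactive.
Required activator JalJ is absent, so *fubE* is not transcribed.
So FubE is not produced.
Required activator FubE is absent, so *kepH* is not transcribed.
So KepH is not produced.
Autoinducer-2 is absent, so ZorP is active.
Palatinose is absent, so IrpG is inactive.
Ornithine is absent, so TemP is active.
Required activator IrpG is absent, so *purS* is not transcribed.
So PurS is not produced.
No repressor is bound and ZorP is active, so *haxL* is transcribed.
So HaxL is produced and active.
No repressor is bound and HaxL is active, so *morL* is transcribed.
So MorL is produced and active.
No repressor is bound and MorL is active, so *torY* is transcribed.
So TorY is produced and active.
No repressor is bound and TorY is active, so *fubY* is transcribed.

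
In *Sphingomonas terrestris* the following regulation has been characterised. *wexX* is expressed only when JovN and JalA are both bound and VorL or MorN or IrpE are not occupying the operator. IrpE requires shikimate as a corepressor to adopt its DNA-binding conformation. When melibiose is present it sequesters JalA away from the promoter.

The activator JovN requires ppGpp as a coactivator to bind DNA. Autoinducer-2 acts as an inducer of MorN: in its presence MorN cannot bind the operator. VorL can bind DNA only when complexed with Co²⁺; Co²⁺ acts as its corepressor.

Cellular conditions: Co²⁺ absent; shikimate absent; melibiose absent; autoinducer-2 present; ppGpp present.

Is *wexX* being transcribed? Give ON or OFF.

Co²⁺ is absent, so VorL is inactive.
Autoinducer-2 is present, so MorN is inactive.
Shikimate is absent, so IrpE is inactive.
ppGpp is present, so JovN is active.
Melibiose is absent, so JalA is active.
No repressor is bound and JovN and JalA are active, so *wexX* is transcribed.

ON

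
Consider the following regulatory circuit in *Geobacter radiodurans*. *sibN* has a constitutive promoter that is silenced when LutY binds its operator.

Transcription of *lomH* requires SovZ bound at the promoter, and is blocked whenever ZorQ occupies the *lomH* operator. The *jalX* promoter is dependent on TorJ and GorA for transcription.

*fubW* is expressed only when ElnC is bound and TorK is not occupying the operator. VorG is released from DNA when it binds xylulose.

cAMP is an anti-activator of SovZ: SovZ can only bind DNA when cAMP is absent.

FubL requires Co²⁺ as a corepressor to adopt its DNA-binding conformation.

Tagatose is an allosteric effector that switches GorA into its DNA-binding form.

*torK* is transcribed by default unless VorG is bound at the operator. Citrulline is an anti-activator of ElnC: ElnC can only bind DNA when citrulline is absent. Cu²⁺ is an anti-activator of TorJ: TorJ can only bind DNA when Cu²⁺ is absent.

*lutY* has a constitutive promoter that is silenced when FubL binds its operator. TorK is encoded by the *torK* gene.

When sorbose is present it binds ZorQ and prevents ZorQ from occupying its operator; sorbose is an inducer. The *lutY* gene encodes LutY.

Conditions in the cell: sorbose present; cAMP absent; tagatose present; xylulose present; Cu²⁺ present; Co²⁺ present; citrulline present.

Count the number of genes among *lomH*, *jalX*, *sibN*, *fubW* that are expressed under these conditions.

2

Sorbose is present, so ZorQ is inactive.
cAMP is absent, so SovZ is active.
No repressor is bound and SovZ is active, so *lomH* is transcribed.
→ *lomH* is ON.
Cu²⁺ is present, so TorJ is inactive.
Tagatose is present, so GorA is active.
Required activator TorJ is absent, so *jalX* is not transcribed.
→ *jalX* is OFF.
Co²⁺ is present, so FubL is active.
With repressor FubL bound, *lutY* is not transcribed.
So LutY is not produced.
With no repressor bound, *sibN* is transcribed.
→ *sibN* is ON.
Xylulose is present, so VorG is inactive.
With no repressor bound, *torK* is transcribed.
So TorK is produced and active.
Citrulline is present, so ElnC is inactive.
With repressor TorK bound, *fubW* is not transcribed.
→ *fubW* is OFF.
2 of the 4 genes are transcribed.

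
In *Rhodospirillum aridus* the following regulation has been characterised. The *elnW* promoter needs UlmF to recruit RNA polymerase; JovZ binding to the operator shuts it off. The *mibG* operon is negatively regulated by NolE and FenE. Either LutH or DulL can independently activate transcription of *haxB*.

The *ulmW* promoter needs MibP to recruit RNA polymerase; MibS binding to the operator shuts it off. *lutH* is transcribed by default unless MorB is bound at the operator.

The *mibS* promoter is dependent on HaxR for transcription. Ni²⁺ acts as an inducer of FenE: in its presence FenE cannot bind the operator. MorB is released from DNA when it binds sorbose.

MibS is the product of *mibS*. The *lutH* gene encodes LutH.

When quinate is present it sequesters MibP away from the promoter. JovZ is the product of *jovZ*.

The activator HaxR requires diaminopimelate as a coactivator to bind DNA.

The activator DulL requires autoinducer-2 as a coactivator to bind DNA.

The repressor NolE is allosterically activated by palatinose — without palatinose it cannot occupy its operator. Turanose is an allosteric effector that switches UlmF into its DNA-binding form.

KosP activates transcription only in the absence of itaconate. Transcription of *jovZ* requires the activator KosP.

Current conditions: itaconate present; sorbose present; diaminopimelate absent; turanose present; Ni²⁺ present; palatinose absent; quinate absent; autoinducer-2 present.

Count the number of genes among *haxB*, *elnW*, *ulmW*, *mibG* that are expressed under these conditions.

4

Sorbose is present, so MorB is inactive.
With no repressor bound, *lutH* is transcribed.
So LutH is produced and active.
Autoinducer-2 is present, so DulL is active.
Activator LutH is present, so *haxB* is transcribed.
→ *haxB* is ON.
Itaconate is present, so KosP is inactive.
Required activator KosP is absent, so *jovZ* is not transcribed.
So JovZ is not produced.
Turanose is present, so UlmF is active.
No repressor is bound and UlmF is active, so *elnW* is transcribed.
→ *elnW* is ON.
Quinate is absent, so MibP is active.
Diaminopimelate is absent, so HaxR is inactive.
Required activator HaxR is absent, so *mibS* is not transcribed.
So MibS is not produced.
No repressor is bound and MibP is active, so *ulmW* is transcribed.
→ *ulmW* is ON.
Palatinose is absent, so NolE is inactive.
Ni²⁺ is present, so FenE is inactive.
With no repressor bound, *mibG* is transcribed.
→ *mibG* is ON.
4 of the 4 genes are transcribed.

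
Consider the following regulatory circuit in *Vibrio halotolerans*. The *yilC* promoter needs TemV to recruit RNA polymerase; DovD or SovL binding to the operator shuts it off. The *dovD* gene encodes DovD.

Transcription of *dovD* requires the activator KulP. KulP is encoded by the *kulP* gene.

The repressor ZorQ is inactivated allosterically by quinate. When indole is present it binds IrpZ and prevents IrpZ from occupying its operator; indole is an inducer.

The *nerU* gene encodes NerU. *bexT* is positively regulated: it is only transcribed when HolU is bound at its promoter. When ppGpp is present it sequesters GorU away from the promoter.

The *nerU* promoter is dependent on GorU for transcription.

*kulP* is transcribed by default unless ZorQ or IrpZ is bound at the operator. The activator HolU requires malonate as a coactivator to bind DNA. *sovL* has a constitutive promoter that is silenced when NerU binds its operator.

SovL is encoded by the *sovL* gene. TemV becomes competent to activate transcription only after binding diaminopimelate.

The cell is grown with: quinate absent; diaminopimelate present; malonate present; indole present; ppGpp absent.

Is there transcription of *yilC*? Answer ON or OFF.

Quinate is absent, so ZorQ is active.
Indole is present, so IrpZ is inactive.
With repressor ZorQ bound, *kulP* is not transcribed.
So KulP is not produced.
Required activator KulP is absent, so *dovD* is not transcribed.
So DovD is not produced.
Diaminopimelate is present, so TemV is active.
ppGpp is absent, so GorU is active.
No repressor is bound and GorU is active, so *nerU* is transcribed.
So NerU is produced and active.
With repressor NerU bound, *sovL* is not transcribed.
So SovL is not produced.
No repressor is bound and TemV is active, so *yilC* is transcribed.

ON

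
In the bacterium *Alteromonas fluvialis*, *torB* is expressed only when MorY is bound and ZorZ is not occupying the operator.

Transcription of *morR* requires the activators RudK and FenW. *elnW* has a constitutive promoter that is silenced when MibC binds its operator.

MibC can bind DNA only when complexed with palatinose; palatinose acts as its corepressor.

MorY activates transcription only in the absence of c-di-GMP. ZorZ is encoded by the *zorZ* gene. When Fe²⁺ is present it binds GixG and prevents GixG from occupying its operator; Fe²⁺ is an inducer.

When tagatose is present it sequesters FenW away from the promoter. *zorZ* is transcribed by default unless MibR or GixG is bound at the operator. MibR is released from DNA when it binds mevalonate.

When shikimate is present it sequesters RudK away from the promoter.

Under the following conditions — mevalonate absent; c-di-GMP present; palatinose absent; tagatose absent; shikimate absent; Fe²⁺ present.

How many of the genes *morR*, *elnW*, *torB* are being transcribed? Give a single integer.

2

Shikimate is absent, so RudK is active.
Tagatose is absent, so FenW is active.
No repressor is bound and RudK and FenW are active, so *morR* is transcribed.
→ *morR* is ON.
Palatinose is absent, so MibC is inactive.
With no repressor bound, *elnW* is transcribed.
→ *elnW* is ON.
Mevalonate is absent, so MibR is active.
Fe²⁺ is present, so GixG is inactive.
With repressor MibR bound, *zorZ* is not transcribed.
So ZorZ is not produced.
c-di-GMP is present, so MorY is inactive.
Required activator MorY is absent, so *torB* is not transcribed.
→ *torB* is OFF.
2 of the 3 genes are transcribed.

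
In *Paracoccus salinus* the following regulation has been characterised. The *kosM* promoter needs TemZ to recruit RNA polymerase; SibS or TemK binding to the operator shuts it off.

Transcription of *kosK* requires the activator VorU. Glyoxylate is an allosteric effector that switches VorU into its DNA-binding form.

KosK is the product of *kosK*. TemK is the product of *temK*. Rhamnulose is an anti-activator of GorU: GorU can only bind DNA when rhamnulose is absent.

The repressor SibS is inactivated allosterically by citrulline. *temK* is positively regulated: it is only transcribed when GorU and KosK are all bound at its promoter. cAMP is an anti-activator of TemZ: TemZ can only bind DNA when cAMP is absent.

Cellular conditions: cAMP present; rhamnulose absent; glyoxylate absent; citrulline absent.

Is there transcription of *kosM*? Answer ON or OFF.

Citrulline is absent, so SibS is active.
Rhamnulose is absent, so GorU is active.
Glyoxylate is absent, so VorU is inactive.
Required activator VorU is absent, so *kosK* is not transcribed.
So KosK is not produced.
Required activator KosK is absent, so *temK* is not transcribed.
So TemK is not produced.
cAMP is present, so TemZ is inactive.
With repressor SibS bound, *kosM* is not transcribed.

OFF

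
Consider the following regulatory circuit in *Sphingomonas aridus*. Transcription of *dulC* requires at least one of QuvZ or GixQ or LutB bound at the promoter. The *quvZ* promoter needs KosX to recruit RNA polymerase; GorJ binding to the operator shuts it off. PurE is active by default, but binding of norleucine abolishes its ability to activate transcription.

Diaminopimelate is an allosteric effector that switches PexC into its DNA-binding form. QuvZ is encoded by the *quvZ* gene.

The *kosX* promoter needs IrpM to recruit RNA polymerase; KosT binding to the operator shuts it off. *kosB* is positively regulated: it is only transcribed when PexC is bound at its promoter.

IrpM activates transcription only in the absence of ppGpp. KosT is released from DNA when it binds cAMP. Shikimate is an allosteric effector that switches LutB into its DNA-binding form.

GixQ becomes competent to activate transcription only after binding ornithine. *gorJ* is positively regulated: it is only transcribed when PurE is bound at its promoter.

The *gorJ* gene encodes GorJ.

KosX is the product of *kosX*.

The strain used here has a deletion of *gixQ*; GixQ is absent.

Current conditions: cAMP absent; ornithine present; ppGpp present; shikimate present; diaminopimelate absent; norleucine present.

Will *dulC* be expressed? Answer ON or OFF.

Norleucine is present, so PurE is inactive.
Required activator PurE is absent, so *gorJ* is not transcribed.
So GorJ is not produced.
cAMP is absent, so KosT is active.
ppGpp is present, so IrpM is inactive.
With repressor KosT bound, *kosX* is not transcribed.
So KosX is not produced.
Required activator KosX is absent, so *quvZ* is not transcribed.
So QuvZ is not produced.
GixQ is non-functional in this strain, so it has no effect.
Shikimate is present, so LutB is active.
Activator LutB is present, so *dulC* is transcribed.

ON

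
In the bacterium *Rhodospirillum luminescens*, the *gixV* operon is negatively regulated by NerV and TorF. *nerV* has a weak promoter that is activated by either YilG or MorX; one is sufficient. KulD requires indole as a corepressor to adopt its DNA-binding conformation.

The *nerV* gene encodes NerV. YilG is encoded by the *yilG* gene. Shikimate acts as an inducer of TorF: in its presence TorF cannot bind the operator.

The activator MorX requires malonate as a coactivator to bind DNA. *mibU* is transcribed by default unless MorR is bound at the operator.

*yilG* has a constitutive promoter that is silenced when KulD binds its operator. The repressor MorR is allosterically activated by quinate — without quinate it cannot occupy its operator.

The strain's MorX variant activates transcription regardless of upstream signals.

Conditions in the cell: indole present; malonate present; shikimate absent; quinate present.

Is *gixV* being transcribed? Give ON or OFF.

OFF

Indole is present, so KulD is active.
With repressor KulD bound, *yilG* is not transcribed.
So YilG is not produced.
MorX is constitutively active in this strain.
Activator MorX is present, so *nerV* is transcribed.
So NerV is produced and active.
Shikimate is absent, so TorF is active.
With repressor NerV bound, *gixV* is not transcribed.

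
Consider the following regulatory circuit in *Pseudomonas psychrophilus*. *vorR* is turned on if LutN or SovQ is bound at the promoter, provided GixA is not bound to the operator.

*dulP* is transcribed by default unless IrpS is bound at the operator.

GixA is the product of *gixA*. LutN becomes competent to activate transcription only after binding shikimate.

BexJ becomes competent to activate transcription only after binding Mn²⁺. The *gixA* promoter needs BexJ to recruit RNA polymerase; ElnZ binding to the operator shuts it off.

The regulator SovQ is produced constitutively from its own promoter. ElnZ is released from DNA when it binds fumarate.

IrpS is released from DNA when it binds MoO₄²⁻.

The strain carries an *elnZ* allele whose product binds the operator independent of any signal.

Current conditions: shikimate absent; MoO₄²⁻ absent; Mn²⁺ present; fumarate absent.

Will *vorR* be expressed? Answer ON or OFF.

Shikimate is absent, so LutN is inactive.
ElnZ is constitutively active in this strain.
Mn²⁺ is present, so BexJ is active.
With repressor ElnZ bound, *gixA* is not transcribed.
So GixA is not produced.
SovQ is produced constitutively and is active.
Activator SovQ is present, so *vorR* is transcribed.

ON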